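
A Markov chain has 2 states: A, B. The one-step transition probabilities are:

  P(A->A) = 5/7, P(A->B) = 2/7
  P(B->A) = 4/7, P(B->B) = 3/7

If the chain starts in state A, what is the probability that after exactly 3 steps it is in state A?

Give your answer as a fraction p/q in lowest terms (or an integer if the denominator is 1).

Computing P^3 by repeated multiplication:
P^1 =
  A: [5/7, 2/7]
  B: [4/7, 3/7]
P^2 =
  A: [33/49, 16/49]
  B: [32/49, 17/49]
P^3 =
  A: [229/343, 114/343]
  B: [228/343, 115/343]

(P^3)[A -> A] = 229/343

Answer: 229/343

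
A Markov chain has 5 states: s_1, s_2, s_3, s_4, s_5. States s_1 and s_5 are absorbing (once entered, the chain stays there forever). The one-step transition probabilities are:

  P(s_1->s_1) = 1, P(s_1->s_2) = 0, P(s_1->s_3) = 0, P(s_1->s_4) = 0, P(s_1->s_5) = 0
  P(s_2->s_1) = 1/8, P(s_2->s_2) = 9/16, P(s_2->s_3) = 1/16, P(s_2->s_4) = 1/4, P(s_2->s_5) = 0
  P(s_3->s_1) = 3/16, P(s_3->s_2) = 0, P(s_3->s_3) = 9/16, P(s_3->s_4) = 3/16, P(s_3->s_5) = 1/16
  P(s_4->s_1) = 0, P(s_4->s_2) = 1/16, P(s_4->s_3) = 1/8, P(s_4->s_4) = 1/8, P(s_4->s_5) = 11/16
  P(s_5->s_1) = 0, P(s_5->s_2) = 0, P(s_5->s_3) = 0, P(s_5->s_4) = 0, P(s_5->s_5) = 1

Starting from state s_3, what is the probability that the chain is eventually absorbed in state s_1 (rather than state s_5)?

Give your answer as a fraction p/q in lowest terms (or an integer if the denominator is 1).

Answer: 288/613

Derivation:
Let a_i = P(absorbed in s_1 | start in state i).
Boundary conditions: a_s_1 = 1, a_s_5 = 0.
For each transient state i, a_i = sum_j P(i->j) * a_j:
  a_s_2 = 1/8*a_s_1 + 9/16*a_s_2 + 1/16*a_s_3 + 1/4*a_s_4 + 0*a_s_5
  a_s_3 = 3/16*a_s_1 + 0*a_s_2 + 9/16*a_s_3 + 3/16*a_s_4 + 1/16*a_s_5
  a_s_4 = 0*a_s_1 + 1/16*a_s_2 + 1/8*a_s_3 + 1/8*a_s_4 + 11/16*a_s_5

Substituting a_s_1 = 1 and a_s_5 = 0, rearrange to (I - Q) a = r where r[i] = P(i -> s_1):
  [7/16, -1/16, -1/4] . (a_s_2, a_s_3, a_s_4) = 1/8
  [0, 7/16, -3/16] . (a_s_2, a_s_3, a_s_4) = 3/16
  [-1/16, -1/8, 7/8] . (a_s_2, a_s_3, a_s_4) = 0

Solving yields:
  a_s_2 = 250/613
  a_s_3 = 288/613
  a_s_4 = 59/613

Starting state is s_3, so the absorption probability is a_s_3 = 288/613.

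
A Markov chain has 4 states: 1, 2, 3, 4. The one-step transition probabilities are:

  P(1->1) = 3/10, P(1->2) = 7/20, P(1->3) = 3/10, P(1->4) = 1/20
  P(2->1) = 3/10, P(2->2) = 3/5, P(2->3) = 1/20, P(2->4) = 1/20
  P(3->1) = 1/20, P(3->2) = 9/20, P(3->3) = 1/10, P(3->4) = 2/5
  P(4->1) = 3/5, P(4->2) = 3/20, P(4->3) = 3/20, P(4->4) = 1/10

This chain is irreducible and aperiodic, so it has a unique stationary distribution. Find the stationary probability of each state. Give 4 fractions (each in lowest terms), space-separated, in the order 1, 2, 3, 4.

The stationary distribution satisfies pi = pi * P, i.e.:
  pi_1 = 3/10*pi_1 + 3/10*pi_2 + 1/20*pi_3 + 3/5*pi_4
  pi_2 = 7/20*pi_1 + 3/5*pi_2 + 9/20*pi_3 + 3/20*pi_4
  pi_3 = 3/10*pi_1 + 1/20*pi_2 + 1/10*pi_3 + 3/20*pi_4
  pi_4 = 1/20*pi_1 + 1/20*pi_2 + 2/5*pi_3 + 1/10*pi_4
with normalization: pi_1 + pi_2 + pi_3 + pi_4 = 1.

Using the first 3 balance equations plus normalization, the linear system A*pi = b is:
  [-7/10, 3/10, 1/20, 3/5] . pi = 0
  [7/20, -2/5, 9/20, 3/20] . pi = 0
  [3/10, 1/20, -9/10, 3/20] . pi = 0
  [1, 1, 1, 1] . pi = 1

Solving yields:
  pi_1 = 2133/7205
  pi_2 = 3297/7205
  pi_3 = 204/1441
  pi_4 = 151/1441

Verification (pi * P):
  2133/7205*3/10 + 3297/7205*3/10 + 204/1441*1/20 + 151/1441*3/5 = 2133/7205 = pi_1  (ok)
  2133/7205*7/20 + 3297/7205*3/5 + 204/1441*9/20 + 151/1441*3/20 = 3297/7205 = pi_2  (ok)
  2133/7205*3/10 + 3297/7205*1/20 + 204/1441*1/10 + 151/1441*3/20 = 204/1441 = pi_3  (ok)
  2133/7205*1/20 + 3297/7205*1/20 + 204/1441*2/5 + 151/1441*1/10 = 151/1441 = pi_4  (ok)

Answer: 2133/7205 3297/7205 204/1441 151/1441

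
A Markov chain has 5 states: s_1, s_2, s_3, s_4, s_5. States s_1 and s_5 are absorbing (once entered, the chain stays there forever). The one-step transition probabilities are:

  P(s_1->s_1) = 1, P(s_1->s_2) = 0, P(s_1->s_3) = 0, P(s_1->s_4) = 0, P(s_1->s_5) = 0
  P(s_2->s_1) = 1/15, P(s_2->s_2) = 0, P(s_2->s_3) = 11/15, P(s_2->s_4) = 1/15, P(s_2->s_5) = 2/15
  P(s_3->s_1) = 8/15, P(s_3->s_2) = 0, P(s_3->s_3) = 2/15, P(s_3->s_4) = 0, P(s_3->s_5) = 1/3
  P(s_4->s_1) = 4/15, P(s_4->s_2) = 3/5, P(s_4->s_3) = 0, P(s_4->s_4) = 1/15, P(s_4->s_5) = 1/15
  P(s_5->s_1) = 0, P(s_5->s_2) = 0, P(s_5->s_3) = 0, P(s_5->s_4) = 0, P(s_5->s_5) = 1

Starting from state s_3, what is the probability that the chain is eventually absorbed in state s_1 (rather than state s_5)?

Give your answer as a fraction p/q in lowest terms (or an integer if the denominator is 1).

Answer: 8/13

Derivation:
Let a_i = P(absorbed in s_1 | start in state i).
Boundary conditions: a_s_1 = 1, a_s_5 = 0.
For each transient state i, a_i = sum_j P(i->j) * a_j:
  a_s_2 = 1/15*a_s_1 + 0*a_s_2 + 11/15*a_s_3 + 1/15*a_s_4 + 2/15*a_s_5
  a_s_3 = 8/15*a_s_1 + 0*a_s_2 + 2/15*a_s_3 + 0*a_s_4 + 1/3*a_s_5
  a_s_4 = 4/15*a_s_1 + 3/5*a_s_2 + 0*a_s_3 + 1/15*a_s_4 + 1/15*a_s_5

Substituting a_s_1 = 1 and a_s_5 = 0, rearrange to (I - Q) a = r where r[i] = P(i -> s_1):
  [1, -11/15, -1/15] . (a_s_2, a_s_3, a_s_4) = 1/15
  [0, 13/15, 0] . (a_s_2, a_s_3, a_s_4) = 8/15
  [-3/5, 0, 14/15] . (a_s_2, a_s_3, a_s_4) = 4/15

Solving yields:
  a_s_2 = 1466/2613
  a_s_3 = 8/13
  a_s_4 = 563/871

Starting state is s_3, so the absorption probability is a_s_3 = 8/13.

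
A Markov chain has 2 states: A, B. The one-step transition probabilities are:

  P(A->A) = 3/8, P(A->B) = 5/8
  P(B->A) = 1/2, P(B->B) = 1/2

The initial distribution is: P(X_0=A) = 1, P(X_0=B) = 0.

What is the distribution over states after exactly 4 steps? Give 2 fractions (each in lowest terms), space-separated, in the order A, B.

Propagating the distribution step by step (d_{t+1} = d_t * P):
d_0 = (A=1, B=0)
  d_1[A] = 1*3/8 + 0*1/2 = 3/8
  d_1[B] = 1*5/8 + 0*1/2 = 5/8
d_1 = (A=3/8, B=5/8)
  d_2[A] = 3/8*3/8 + 5/8*1/2 = 29/64
  d_2[B] = 3/8*5/8 + 5/8*1/2 = 35/64
d_2 = (A=29/64, B=35/64)
  d_3[A] = 29/64*3/8 + 35/64*1/2 = 227/512
  d_3[B] = 29/64*5/8 + 35/64*1/2 = 285/512
d_3 = (A=227/512, B=285/512)
  d_4[A] = 227/512*3/8 + 285/512*1/2 = 1821/4096
  d_4[B] = 227/512*5/8 + 285/512*1/2 = 2275/4096
d_4 = (A=1821/4096, B=2275/4096)

Answer: 1821/4096 2275/4096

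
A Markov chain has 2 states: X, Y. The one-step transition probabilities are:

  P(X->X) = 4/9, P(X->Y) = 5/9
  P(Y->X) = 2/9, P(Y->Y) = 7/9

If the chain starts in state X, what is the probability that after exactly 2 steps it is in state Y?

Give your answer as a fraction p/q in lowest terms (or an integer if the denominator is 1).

Answer: 55/81

Derivation:
Computing P^2 by repeated multiplication:
P^1 =
  X: [4/9, 5/9]
  Y: [2/9, 7/9]
P^2 =
  X: [26/81, 55/81]
  Y: [22/81, 59/81]

(P^2)[X -> Y] = 55/81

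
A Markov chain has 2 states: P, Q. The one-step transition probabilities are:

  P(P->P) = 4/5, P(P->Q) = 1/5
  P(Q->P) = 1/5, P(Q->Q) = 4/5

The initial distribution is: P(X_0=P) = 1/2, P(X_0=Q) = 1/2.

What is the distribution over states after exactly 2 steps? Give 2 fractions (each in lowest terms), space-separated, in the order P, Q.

Propagating the distribution step by step (d_{t+1} = d_t * P):
d_0 = (P=1/2, Q=1/2)
  d_1[P] = 1/2*4/5 + 1/2*1/5 = 1/2
  d_1[Q] = 1/2*1/5 + 1/2*4/5 = 1/2
d_1 = (P=1/2, Q=1/2)
  d_2[P] = 1/2*4/5 + 1/2*1/5 = 1/2
  d_2[Q] = 1/2*1/5 + 1/2*4/5 = 1/2
d_2 = (P=1/2, Q=1/2)

Answer: 1/2 1/2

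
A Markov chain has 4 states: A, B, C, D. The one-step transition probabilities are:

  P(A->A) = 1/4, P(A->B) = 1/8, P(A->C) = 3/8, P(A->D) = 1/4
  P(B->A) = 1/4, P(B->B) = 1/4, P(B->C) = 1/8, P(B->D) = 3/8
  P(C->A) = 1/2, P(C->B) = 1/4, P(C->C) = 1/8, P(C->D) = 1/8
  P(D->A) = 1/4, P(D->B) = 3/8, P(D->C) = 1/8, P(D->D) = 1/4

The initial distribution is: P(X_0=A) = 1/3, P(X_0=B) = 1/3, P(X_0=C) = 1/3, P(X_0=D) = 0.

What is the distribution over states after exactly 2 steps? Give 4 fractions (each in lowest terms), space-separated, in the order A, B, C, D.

Propagating the distribution step by step (d_{t+1} = d_t * P):
d_0 = (A=1/3, B=1/3, C=1/3, D=0)
  d_1[A] = 1/3*1/4 + 1/3*1/4 + 1/3*1/2 + 0*1/4 = 1/3
  d_1[B] = 1/3*1/8 + 1/3*1/4 + 1/3*1/4 + 0*3/8 = 5/24
  d_1[C] = 1/3*3/8 + 1/3*1/8 + 1/3*1/8 + 0*1/8 = 5/24
  d_1[D] = 1/3*1/4 + 1/3*3/8 + 1/3*1/8 + 0*1/4 = 1/4
d_1 = (A=1/3, B=5/24, C=5/24, D=1/4)
  d_2[A] = 1/3*1/4 + 5/24*1/4 + 5/24*1/2 + 1/4*1/4 = 29/96
  d_2[B] = 1/3*1/8 + 5/24*1/4 + 5/24*1/4 + 1/4*3/8 = 23/96
  d_2[C] = 1/3*3/8 + 5/24*1/8 + 5/24*1/8 + 1/4*1/8 = 5/24
  d_2[D] = 1/3*1/4 + 5/24*3/8 + 5/24*1/8 + 1/4*1/4 = 1/4
d_2 = (A=29/96, B=23/96, C=5/24, D=1/4)

Answer: 29/96 23/96 5/24 1/4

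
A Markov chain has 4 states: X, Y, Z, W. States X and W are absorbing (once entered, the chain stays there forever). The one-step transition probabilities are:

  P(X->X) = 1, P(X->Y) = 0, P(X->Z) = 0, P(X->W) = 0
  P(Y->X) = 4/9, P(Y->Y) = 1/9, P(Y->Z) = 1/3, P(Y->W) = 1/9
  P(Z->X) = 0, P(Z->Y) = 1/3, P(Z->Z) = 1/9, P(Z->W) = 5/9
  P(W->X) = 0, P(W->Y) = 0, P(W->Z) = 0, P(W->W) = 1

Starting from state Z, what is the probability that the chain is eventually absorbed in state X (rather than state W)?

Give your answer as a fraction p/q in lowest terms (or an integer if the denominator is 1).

Let a_i = P(absorbed in X | start in state i).
Boundary conditions: a_X = 1, a_W = 0.
For each transient state i, a_i = sum_j P(i->j) * a_j:
  a_Y = 4/9*a_X + 1/9*a_Y + 1/3*a_Z + 1/9*a_W
  a_Z = 0*a_X + 1/3*a_Y + 1/9*a_Z + 5/9*a_W

Substituting a_X = 1 and a_W = 0, rearrange to (I - Q) a = r where r[i] = P(i -> X):
  [8/9, -1/3] . (a_Y, a_Z) = 4/9
  [-1/3, 8/9] . (a_Y, a_Z) = 0

Solving yields:
  a_Y = 32/55
  a_Z = 12/55

Starting state is Z, so the absorption probability is a_Z = 12/55.

Answer: 12/55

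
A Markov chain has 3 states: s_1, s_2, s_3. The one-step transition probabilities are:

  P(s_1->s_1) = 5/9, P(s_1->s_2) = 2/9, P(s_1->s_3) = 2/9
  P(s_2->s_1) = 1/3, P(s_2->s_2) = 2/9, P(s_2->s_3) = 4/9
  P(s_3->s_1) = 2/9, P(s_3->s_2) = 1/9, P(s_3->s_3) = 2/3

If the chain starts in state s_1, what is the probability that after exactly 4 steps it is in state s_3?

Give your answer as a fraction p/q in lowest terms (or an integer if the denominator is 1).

Computing P^4 by repeated multiplication:
P^1 =
  s_1: [5/9, 2/9, 2/9]
  s_2: [1/3, 2/9, 4/9]
  s_3: [2/9, 1/9, 2/3]
P^2 =
  s_1: [35/81, 16/81, 10/27]
  s_2: [29/81, 14/81, 38/81]
  s_3: [25/81, 4/27, 44/81]
P^3 =
  s_1: [283/729, 44/243, 314/729]
  s_2: [263/729, 124/729, 38/81]
  s_3: [83/243, 118/729, 362/729]
P^4 =
  s_1: [271/729, 1144/6561, 2978/6561]
  s_2: [2371/6561, 124/729, 3074/6561]
  s_3: [2323/6561, 1096/6561, 3142/6561]

(P^4)[s_1 -> s_3] = 2978/6561

Answer: 2978/6561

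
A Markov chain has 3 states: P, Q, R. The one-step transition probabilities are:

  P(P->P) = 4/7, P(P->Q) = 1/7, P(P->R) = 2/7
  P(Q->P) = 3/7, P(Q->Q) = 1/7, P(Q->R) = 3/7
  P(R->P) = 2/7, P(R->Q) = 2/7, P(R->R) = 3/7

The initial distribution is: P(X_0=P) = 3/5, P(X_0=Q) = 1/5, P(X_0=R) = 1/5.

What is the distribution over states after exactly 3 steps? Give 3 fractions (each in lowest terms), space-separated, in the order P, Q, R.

Answer: 757/1715 333/1715 125/343

Derivation:
Propagating the distribution step by step (d_{t+1} = d_t * P):
d_0 = (P=3/5, Q=1/5, R=1/5)
  d_1[P] = 3/5*4/7 + 1/5*3/7 + 1/5*2/7 = 17/35
  d_1[Q] = 3/5*1/7 + 1/5*1/7 + 1/5*2/7 = 6/35
  d_1[R] = 3/5*2/7 + 1/5*3/7 + 1/5*3/7 = 12/35
d_1 = (P=17/35, Q=6/35, R=12/35)
  d_2[P] = 17/35*4/7 + 6/35*3/7 + 12/35*2/7 = 22/49
  d_2[Q] = 17/35*1/7 + 6/35*1/7 + 12/35*2/7 = 47/245
  d_2[R] = 17/35*2/7 + 6/35*3/7 + 12/35*3/7 = 88/245
d_2 = (P=22/49, Q=47/245, R=88/245)
  d_3[P] = 22/49*4/7 + 47/245*3/7 + 88/245*2/7 = 757/1715
  d_3[Q] = 22/49*1/7 + 47/245*1/7 + 88/245*2/7 = 333/1715
  d_3[R] = 22/49*2/7 + 47/245*3/7 + 88/245*3/7 = 125/343
d_3 = (P=757/1715, Q=333/1715, R=125/343)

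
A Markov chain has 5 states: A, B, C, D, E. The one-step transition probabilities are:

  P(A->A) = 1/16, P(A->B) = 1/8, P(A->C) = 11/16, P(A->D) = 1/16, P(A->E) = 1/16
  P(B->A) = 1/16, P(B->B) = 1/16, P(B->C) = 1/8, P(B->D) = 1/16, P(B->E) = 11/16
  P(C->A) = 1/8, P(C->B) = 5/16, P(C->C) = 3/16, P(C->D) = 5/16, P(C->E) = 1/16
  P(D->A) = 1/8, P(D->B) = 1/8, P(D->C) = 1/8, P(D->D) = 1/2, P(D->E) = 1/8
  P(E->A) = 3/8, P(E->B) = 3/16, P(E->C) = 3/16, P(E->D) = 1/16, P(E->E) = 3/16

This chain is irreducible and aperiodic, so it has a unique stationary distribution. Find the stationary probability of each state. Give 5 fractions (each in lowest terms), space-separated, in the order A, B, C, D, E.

The stationary distribution satisfies pi = pi * P, i.e.:
  pi_A = 1/16*pi_A + 1/16*pi_B + 1/8*pi_C + 1/8*pi_D + 3/8*pi_E
  pi_B = 1/8*pi_A + 1/16*pi_B + 5/16*pi_C + 1/8*pi_D + 3/16*pi_E
  pi_C = 11/16*pi_A + 1/8*pi_B + 3/16*pi_C + 1/8*pi_D + 3/16*pi_E
  pi_D = 1/16*pi_A + 1/16*pi_B + 5/16*pi_C + 1/2*pi_D + 1/16*pi_E
  pi_E = 1/16*pi_A + 11/16*pi_B + 1/16*pi_C + 1/8*pi_D + 3/16*pi_E
with normalization: pi_A + pi_B + pi_C + pi_D + pi_E = 1.

Using the first 4 balance equations plus normalization, the linear system A*pi = b is:
  [-15/16, 1/16, 1/8, 1/8, 3/8] . pi = 0
  [1/8, -15/16, 5/16, 1/8, 3/16] . pi = 0
  [11/16, 1/8, -13/16, 1/8, 3/16] . pi = 0
  [1/16, 1/16, 5/16, -1/2, 1/16] . pi = 0
  [1, 1, 1, 1, 1] . pi = 1

Solving yields:
  pi_A = 4992/31799
  pi_B = 5490/31799
  pi_C = 7681/31799
  pi_D = 6947/31799
  pi_E = 6689/31799

Verification (pi * P):
  4992/31799*1/16 + 5490/31799*1/16 + 7681/31799*1/8 + 6947/31799*1/8 + 6689/31799*3/8 = 4992/31799 = pi_A  (ok)
  4992/31799*1/8 + 5490/31799*1/16 + 7681/31799*5/16 + 6947/31799*1/8 + 6689/31799*3/16 = 5490/31799 = pi_B  (ok)
  4992/31799*11/16 + 5490/31799*1/8 + 7681/31799*3/16 + 6947/31799*1/8 + 6689/31799*3/16 = 7681/31799 = pi_C  (ok)
  4992/31799*1/16 + 5490/31799*1/16 + 7681/31799*5/16 + 6947/31799*1/2 + 6689/31799*1/16 = 6947/31799 = pi_D  (ok)
  4992/31799*1/16 + 5490/31799*11/16 + 7681/31799*1/16 + 6947/31799*1/8 + 6689/31799*3/16 = 6689/31799 = pi_E  (ok)

Answer: 4992/31799 5490/31799 7681/31799 6947/31799 6689/31799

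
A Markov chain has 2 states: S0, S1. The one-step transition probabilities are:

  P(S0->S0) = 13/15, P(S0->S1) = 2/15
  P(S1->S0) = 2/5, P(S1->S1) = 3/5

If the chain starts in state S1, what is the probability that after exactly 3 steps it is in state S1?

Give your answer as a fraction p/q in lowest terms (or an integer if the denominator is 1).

Answer: 367/1125

Derivation:
Computing P^3 by repeated multiplication:
P^1 =
  S0: [13/15, 2/15]
  S1: [2/5, 3/5]
P^2 =
  S0: [181/225, 44/225]
  S1: [44/75, 31/75]
P^3 =
  S0: [2617/3375, 758/3375]
  S1: [758/1125, 367/1125]

(P^3)[S1 -> S1] = 367/1125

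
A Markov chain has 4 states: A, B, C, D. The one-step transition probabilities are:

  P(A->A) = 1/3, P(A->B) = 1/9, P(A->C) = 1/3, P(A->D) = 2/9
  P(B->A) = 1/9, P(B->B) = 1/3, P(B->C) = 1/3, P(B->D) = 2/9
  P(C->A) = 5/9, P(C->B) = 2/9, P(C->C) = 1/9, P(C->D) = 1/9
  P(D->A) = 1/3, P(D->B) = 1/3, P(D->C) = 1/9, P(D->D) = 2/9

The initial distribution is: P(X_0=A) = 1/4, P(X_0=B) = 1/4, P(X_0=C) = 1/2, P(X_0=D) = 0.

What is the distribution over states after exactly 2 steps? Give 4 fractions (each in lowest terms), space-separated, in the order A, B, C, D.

Propagating the distribution step by step (d_{t+1} = d_t * P):
d_0 = (A=1/4, B=1/4, C=1/2, D=0)
  d_1[A] = 1/4*1/3 + 1/4*1/9 + 1/2*5/9 + 0*1/3 = 7/18
  d_1[B] = 1/4*1/9 + 1/4*1/3 + 1/2*2/9 + 0*1/3 = 2/9
  d_1[C] = 1/4*1/3 + 1/4*1/3 + 1/2*1/9 + 0*1/9 = 2/9
  d_1[D] = 1/4*2/9 + 1/4*2/9 + 1/2*1/9 + 0*2/9 = 1/6
d_1 = (A=7/18, B=2/9, C=2/9, D=1/6)
  d_2[A] = 7/18*1/3 + 2/9*1/9 + 2/9*5/9 + 1/6*1/3 = 1/3
  d_2[B] = 7/18*1/9 + 2/9*1/3 + 2/9*2/9 + 1/6*1/3 = 2/9
  d_2[C] = 7/18*1/3 + 2/9*1/3 + 2/9*1/9 + 1/6*1/9 = 20/81
  d_2[D] = 7/18*2/9 + 2/9*2/9 + 2/9*1/9 + 1/6*2/9 = 16/81
d_2 = (A=1/3, B=2/9, C=20/81, D=16/81)

Answer: 1/3 2/9 20/81 16/81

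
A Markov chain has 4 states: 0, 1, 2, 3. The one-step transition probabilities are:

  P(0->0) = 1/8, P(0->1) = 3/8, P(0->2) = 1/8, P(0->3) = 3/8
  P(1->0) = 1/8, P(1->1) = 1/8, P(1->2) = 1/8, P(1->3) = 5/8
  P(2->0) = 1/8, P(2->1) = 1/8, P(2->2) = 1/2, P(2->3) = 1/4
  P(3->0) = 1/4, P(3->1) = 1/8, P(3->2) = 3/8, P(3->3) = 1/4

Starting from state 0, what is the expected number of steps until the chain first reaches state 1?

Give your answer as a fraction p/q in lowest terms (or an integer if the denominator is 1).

Let h_i = expected steps to first reach 1 from state i.
Boundary: h_1 = 0.
First-step equations for the other states:
  h_0 = 1 + 1/8*h_0 + 3/8*h_1 + 1/8*h_2 + 3/8*h_3
  h_2 = 1 + 1/8*h_0 + 1/8*h_1 + 1/2*h_2 + 1/4*h_3
  h_3 = 1 + 1/4*h_0 + 1/8*h_1 + 3/8*h_2 + 1/4*h_3

Substituting h_1 = 0 and rearranging gives the linear system (I - Q) h = 1:
  [7/8, -1/8, -3/8] . (h_0, h_2, h_3) = 1
  [-1/8, 1/2, -1/4] . (h_0, h_2, h_3) = 1
  [-1/4, -3/8, 3/4] . (h_0, h_2, h_3) = 1

Solving yields:
  h_0 = 376/83
  h_2 = 504/83
  h_3 = 488/83

Starting state is 0, so the expected hitting time is h_0 = 376/83.

Answer: 376/83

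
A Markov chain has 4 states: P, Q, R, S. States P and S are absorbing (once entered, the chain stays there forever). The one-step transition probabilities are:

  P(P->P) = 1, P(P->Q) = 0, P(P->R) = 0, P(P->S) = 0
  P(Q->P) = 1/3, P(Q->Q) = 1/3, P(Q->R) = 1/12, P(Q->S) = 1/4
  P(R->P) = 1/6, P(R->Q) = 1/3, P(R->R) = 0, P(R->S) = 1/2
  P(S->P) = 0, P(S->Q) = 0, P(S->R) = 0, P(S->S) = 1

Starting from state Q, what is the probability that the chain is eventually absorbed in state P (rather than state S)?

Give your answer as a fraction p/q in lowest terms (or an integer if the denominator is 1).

Answer: 25/46

Derivation:
Let a_i = P(absorbed in P | start in state i).
Boundary conditions: a_P = 1, a_S = 0.
For each transient state i, a_i = sum_j P(i->j) * a_j:
  a_Q = 1/3*a_P + 1/3*a_Q + 1/12*a_R + 1/4*a_S
  a_R = 1/6*a_P + 1/3*a_Q + 0*a_R + 1/2*a_S

Substituting a_P = 1 and a_S = 0, rearrange to (I - Q) a = r where r[i] = P(i -> P):
  [2/3, -1/12] . (a_Q, a_R) = 1/3
  [-1/3, 1] . (a_Q, a_R) = 1/6

Solving yields:
  a_Q = 25/46
  a_R = 8/23

Starting state is Q, so the absorption probability is a_Q = 25/46.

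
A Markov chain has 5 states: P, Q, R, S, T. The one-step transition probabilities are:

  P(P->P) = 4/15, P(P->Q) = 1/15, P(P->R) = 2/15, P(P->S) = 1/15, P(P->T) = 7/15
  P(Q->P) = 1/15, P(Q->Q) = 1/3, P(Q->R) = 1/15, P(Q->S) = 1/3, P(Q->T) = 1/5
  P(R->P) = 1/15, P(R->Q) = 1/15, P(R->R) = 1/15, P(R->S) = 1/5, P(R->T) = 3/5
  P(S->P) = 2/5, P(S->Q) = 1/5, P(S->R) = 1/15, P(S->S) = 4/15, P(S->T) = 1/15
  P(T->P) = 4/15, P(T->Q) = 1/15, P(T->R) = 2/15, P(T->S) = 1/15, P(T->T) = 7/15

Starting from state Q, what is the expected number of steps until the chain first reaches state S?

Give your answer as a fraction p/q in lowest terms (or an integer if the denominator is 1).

Answer: 285/47

Derivation:
Let h_i = expected steps to first reach S from state i.
Boundary: h_S = 0.
First-step equations for the other states:
  h_P = 1 + 4/15*h_P + 1/15*h_Q + 2/15*h_R + 1/15*h_S + 7/15*h_T
  h_Q = 1 + 1/15*h_P + 1/3*h_Q + 1/15*h_R + 1/3*h_S + 1/5*h_T
  h_R = 1 + 1/15*h_P + 1/15*h_Q + 1/15*h_R + 1/5*h_S + 3/5*h_T
  h_T = 1 + 4/15*h_P + 1/15*h_Q + 2/15*h_R + 1/15*h_S + 7/15*h_T

Substituting h_S = 0 and rearranging gives the linear system (I - Q) h = 1:
  [11/15, -1/15, -2/15, -7/15] . (h_P, h_Q, h_R, h_T) = 1
  [-1/15, 2/3, -1/15, -1/5] . (h_P, h_Q, h_R, h_T) = 1
  [-1/15, -1/15, 14/15, -3/5] . (h_P, h_Q, h_R, h_T) = 1
  [-4/15, -1/15, -2/15, 8/15] . (h_P, h_Q, h_R, h_T) = 1

Solving yields:
  h_P = 440/47
  h_Q = 285/47
  h_R = 385/47
  h_T = 440/47

Starting state is Q, so the expected hitting time is h_Q = 285/47.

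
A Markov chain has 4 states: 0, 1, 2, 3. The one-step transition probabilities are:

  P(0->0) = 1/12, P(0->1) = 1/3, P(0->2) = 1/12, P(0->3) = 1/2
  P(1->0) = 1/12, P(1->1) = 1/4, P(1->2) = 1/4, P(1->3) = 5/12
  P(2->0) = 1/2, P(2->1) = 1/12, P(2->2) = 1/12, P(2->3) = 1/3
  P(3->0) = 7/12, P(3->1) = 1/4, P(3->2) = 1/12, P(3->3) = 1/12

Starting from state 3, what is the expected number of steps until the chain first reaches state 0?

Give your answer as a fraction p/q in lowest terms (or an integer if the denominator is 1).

Let h_i = expected steps to first reach 0 from state i.
Boundary: h_0 = 0.
First-step equations for the other states:
  h_1 = 1 + 1/12*h_0 + 1/4*h_1 + 1/4*h_2 + 5/12*h_3
  h_2 = 1 + 1/2*h_0 + 1/12*h_1 + 1/12*h_2 + 1/3*h_3
  h_3 = 1 + 7/12*h_0 + 1/4*h_1 + 1/12*h_2 + 1/12*h_3

Substituting h_0 = 0 and rearranging gives the linear system (I - Q) h = 1:
  [3/4, -1/4, -5/12] . (h_1, h_2, h_3) = 1
  [-1/12, 11/12, -1/3] . (h_1, h_2, h_3) = 1
  [-1/4, -1/12, 11/12] . (h_1, h_2, h_3) = 1

Solving yields:
  h_1 = 36/11
  h_2 = 24/11
  h_3 = 24/11

Starting state is 3, so the expected hitting time is h_3 = 24/11.

Answer: 24/11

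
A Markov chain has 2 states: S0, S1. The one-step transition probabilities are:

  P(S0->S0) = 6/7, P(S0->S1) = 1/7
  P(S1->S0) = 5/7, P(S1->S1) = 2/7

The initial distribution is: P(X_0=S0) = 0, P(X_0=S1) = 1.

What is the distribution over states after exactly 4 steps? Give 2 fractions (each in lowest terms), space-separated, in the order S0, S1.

Answer: 2000/2401 401/2401

Derivation:
Propagating the distribution step by step (d_{t+1} = d_t * P):
d_0 = (S0=0, S1=1)
  d_1[S0] = 0*6/7 + 1*5/7 = 5/7
  d_1[S1] = 0*1/7 + 1*2/7 = 2/7
d_1 = (S0=5/7, S1=2/7)
  d_2[S0] = 5/7*6/7 + 2/7*5/7 = 40/49
  d_2[S1] = 5/7*1/7 + 2/7*2/7 = 9/49
d_2 = (S0=40/49, S1=9/49)
  d_3[S0] = 40/49*6/7 + 9/49*5/7 = 285/343
  d_3[S1] = 40/49*1/7 + 9/49*2/7 = 58/343
d_3 = (S0=285/343, S1=58/343)
  d_4[S0] = 285/343*6/7 + 58/343*5/7 = 2000/2401
  d_4[S1] = 285/343*1/7 + 58/343*2/7 = 401/2401
d_4 = (S0=2000/2401, S1=401/2401)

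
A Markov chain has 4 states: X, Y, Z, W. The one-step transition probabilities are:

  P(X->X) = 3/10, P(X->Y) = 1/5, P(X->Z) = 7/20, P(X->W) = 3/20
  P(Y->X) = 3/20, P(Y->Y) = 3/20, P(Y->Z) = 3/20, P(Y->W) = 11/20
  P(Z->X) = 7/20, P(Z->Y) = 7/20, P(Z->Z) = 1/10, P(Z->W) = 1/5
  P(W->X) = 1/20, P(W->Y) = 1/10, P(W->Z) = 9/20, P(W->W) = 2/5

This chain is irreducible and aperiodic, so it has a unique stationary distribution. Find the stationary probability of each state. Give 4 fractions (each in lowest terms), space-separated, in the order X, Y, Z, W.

The stationary distribution satisfies pi = pi * P, i.e.:
  pi_X = 3/10*pi_X + 3/20*pi_Y + 7/20*pi_Z + 1/20*pi_W
  pi_Y = 1/5*pi_X + 3/20*pi_Y + 7/20*pi_Z + 1/10*pi_W
  pi_Z = 7/20*pi_X + 3/20*pi_Y + 1/10*pi_Z + 9/20*pi_W
  pi_W = 3/20*pi_X + 11/20*pi_Y + 1/5*pi_Z + 2/5*pi_W
with normalization: pi_X + pi_Y + pi_Z + pi_W = 1.

Using the first 3 balance equations plus normalization, the linear system A*pi = b is:
  [-7/10, 3/20, 7/20, 1/20] . pi = 0
  [1/5, -17/20, 7/20, 1/10] . pi = 0
  [7/20, 3/20, -9/10, 9/20] . pi = 0
  [1, 1, 1, 1] . pi = 1

Solving yields:
  pi_X = 1695/8357
  pi_Y = 1661/8357
  pi_Z = 2291/8357
  pi_W = 2710/8357

Verification (pi * P):
  1695/8357*3/10 + 1661/8357*3/20 + 2291/8357*7/20 + 2710/8357*1/20 = 1695/8357 = pi_X  (ok)
  1695/8357*1/5 + 1661/8357*3/20 + 2291/8357*7/20 + 2710/8357*1/10 = 1661/8357 = pi_Y  (ok)
  1695/8357*7/20 + 1661/8357*3/20 + 2291/8357*1/10 + 2710/8357*9/20 = 2291/8357 = pi_Z  (ok)
  1695/8357*3/20 + 1661/8357*11/20 + 2291/8357*1/5 + 2710/8357*2/5 = 2710/8357 = pi_W  (ok)

Answer: 1695/8357 1661/8357 2291/8357 2710/8357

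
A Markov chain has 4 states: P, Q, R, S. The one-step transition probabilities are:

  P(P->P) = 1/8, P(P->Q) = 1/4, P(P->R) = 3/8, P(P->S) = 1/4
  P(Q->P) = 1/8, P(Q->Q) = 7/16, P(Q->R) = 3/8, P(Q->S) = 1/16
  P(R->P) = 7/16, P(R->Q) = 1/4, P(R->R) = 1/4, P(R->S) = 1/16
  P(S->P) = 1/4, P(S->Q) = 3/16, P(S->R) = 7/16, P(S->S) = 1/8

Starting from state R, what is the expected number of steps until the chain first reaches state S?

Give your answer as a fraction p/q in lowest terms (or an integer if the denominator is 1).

Answer: 728/81

Derivation:
Let h_i = expected steps to first reach S from state i.
Boundary: h_S = 0.
First-step equations for the other states:
  h_P = 1 + 1/8*h_P + 1/4*h_Q + 3/8*h_R + 1/4*h_S
  h_Q = 1 + 1/8*h_P + 7/16*h_Q + 3/8*h_R + 1/16*h_S
  h_R = 1 + 7/16*h_P + 1/4*h_Q + 1/4*h_R + 1/16*h_S

Substituting h_S = 0 and rearranging gives the linear system (I - Q) h = 1:
  [7/8, -1/4, -3/8] . (h_P, h_Q, h_R) = 1
  [-1/8, 9/16, -3/8] . (h_P, h_Q, h_R) = 1
  [-7/16, -1/4, 3/4] . (h_P, h_Q, h_R) = 1

Solving yields:
  h_P = 208/27
  h_Q = 256/27
  h_R = 728/81

Starting state is R, so the expected hitting time is h_R = 728/81.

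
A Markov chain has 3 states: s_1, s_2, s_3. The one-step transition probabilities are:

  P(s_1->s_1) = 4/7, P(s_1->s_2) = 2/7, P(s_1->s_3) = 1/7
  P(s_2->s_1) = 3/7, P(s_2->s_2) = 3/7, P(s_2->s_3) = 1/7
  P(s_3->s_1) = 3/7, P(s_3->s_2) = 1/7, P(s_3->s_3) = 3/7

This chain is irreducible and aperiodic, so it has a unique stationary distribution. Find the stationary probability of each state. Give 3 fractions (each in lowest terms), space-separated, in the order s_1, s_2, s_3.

The stationary distribution satisfies pi = pi * P, i.e.:
  pi_s_1 = 4/7*pi_s_1 + 3/7*pi_s_2 + 3/7*pi_s_3
  pi_s_2 = 2/7*pi_s_1 + 3/7*pi_s_2 + 1/7*pi_s_3
  pi_s_3 = 1/7*pi_s_1 + 1/7*pi_s_2 + 3/7*pi_s_3
with normalization: pi_s_1 + pi_s_2 + pi_s_3 = 1.

Using the first 2 balance equations plus normalization, the linear system A*pi = b is:
  [-3/7, 3/7, 3/7] . pi = 0
  [2/7, -4/7, 1/7] . pi = 0
  [1, 1, 1] . pi = 1

Solving yields:
  pi_s_1 = 1/2
  pi_s_2 = 3/10
  pi_s_3 = 1/5

Verification (pi * P):
  1/2*4/7 + 3/10*3/7 + 1/5*3/7 = 1/2 = pi_s_1  (ok)
  1/2*2/7 + 3/10*3/7 + 1/5*1/7 = 3/10 = pi_s_2  (ok)
  1/2*1/7 + 3/10*1/7 + 1/5*3/7 = 1/5 = pi_s_3  (ok)

Answer: 1/2 3/10 1/5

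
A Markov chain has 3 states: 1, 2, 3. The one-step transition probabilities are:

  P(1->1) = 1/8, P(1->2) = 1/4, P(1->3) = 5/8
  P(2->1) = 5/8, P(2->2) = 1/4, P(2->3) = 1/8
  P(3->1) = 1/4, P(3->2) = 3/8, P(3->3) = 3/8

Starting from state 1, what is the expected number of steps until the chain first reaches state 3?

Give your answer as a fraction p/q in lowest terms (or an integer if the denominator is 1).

Let h_i = expected steps to first reach 3 from state i.
Boundary: h_3 = 0.
First-step equations for the other states:
  h_1 = 1 + 1/8*h_1 + 1/4*h_2 + 5/8*h_3
  h_2 = 1 + 5/8*h_1 + 1/4*h_2 + 1/8*h_3

Substituting h_3 = 0 and rearranging gives the linear system (I - Q) h = 1:
  [7/8, -1/4] . (h_1, h_2) = 1
  [-5/8, 3/4] . (h_1, h_2) = 1

Solving yields:
  h_1 = 2
  h_2 = 3

Starting state is 1, so the expected hitting time is h_1 = 2.

Answer: 2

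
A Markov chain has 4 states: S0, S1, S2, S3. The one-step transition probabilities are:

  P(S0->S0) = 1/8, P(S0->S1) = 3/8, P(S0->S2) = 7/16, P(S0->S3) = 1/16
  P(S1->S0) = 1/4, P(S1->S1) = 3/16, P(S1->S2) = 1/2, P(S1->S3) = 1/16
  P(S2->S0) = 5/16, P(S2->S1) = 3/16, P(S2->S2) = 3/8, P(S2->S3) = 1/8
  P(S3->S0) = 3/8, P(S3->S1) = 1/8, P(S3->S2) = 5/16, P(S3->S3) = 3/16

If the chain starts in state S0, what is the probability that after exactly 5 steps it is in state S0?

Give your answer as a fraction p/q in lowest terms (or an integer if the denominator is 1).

Computing P^5 by repeated multiplication:
P^1 =
  S0: [1/8, 3/8, 7/16, 1/16]
  S1: [1/4, 3/16, 1/2, 1/16]
  S2: [5/16, 3/16, 3/8, 1/8]
  S3: [3/8, 1/8, 5/16, 3/16]
P^2 =
  S0: [69/256, 53/256, 109/256, 25/256]
  S1: [33/128, 59/256, 105/256, 13/128]
  S2: [1/4, 61/256, 105/256, 13/128]
  S3: [63/256, 63/256, 103/256, 27/256]
P^3 =
  S0: [1045/4096, 475/2048, 843/2048, 415/4096]
  S1: [1049/4096, 235/1024, 847/2048, 413/4096]
  S2: [1053/4096, 467/2048, 53/128, 413/4096]
  S3: [1055/4096, 465/2048, 849/2048, 413/4096]
P^4 =
  S0: [8405/32768, 469/2048, 13553/32768, 1653/16384]
  S1: [8403/32768, 7511/32768, 6773/16384, 827/8192]
  S2: [525/2048, 7517/32768, 6771/16384, 3309/32768]
  S3: [8399/32768, 235/1024, 13539/32768, 1655/16384]
P^5 =
  S0: [134427/524288, 120213/524288, 216715/524288, 52933/524288]
  S1: [33607/131072, 120205/524288, 216725/524288, 26465/262144]
  S2: [4201/16384, 120195/524288, 216733/524288, 827/8192]
  S3: [134433/524288, 120191/524288, 216737/524288, 52927/524288]

(P^5)[S0 -> S0] = 134427/524288

Answer: 134427/524288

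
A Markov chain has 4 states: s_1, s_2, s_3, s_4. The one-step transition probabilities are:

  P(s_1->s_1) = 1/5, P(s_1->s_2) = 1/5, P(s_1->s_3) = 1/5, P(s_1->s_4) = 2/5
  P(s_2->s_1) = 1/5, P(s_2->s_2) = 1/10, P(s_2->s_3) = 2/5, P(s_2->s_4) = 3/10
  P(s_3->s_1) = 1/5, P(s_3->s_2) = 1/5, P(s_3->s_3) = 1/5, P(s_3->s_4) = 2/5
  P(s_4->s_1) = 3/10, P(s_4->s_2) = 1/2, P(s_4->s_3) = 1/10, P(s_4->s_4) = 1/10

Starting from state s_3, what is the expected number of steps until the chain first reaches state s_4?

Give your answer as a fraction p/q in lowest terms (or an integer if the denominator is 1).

Let h_i = expected steps to first reach s_4 from state i.
Boundary: h_s_4 = 0.
First-step equations for the other states:
  h_s_1 = 1 + 1/5*h_s_1 + 1/5*h_s_2 + 1/5*h_s_3 + 2/5*h_s_4
  h_s_2 = 1 + 1/5*h_s_1 + 1/10*h_s_2 + 2/5*h_s_3 + 3/10*h_s_4
  h_s_3 = 1 + 1/5*h_s_1 + 1/5*h_s_2 + 1/5*h_s_3 + 2/5*h_s_4

Substituting h_s_4 = 0 and rearranging gives the linear system (I - Q) h = 1:
  [4/5, -1/5, -1/5] . (h_s_1, h_s_2, h_s_3) = 1
  [-1/5, 9/10, -2/5] . (h_s_1, h_s_2, h_s_3) = 1
  [-1/5, -1/5, 4/5] . (h_s_1, h_s_2, h_s_3) = 1

Solving yields:
  h_s_1 = 55/21
  h_s_2 = 20/7
  h_s_3 = 55/21

Starting state is s_3, so the expected hitting time is h_s_3 = 55/21.

Answer: 55/21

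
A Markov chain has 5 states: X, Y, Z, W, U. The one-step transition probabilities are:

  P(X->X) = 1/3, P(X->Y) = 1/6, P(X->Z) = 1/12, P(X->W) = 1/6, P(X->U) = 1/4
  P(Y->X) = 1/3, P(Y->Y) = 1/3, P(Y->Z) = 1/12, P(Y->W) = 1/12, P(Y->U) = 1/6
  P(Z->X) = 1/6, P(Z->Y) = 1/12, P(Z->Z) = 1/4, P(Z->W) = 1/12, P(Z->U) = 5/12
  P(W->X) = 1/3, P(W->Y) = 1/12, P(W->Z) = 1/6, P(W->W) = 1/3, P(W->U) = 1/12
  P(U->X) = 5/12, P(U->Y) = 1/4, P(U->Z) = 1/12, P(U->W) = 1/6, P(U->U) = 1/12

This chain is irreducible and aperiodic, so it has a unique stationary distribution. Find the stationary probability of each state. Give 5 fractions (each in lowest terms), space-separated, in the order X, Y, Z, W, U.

The stationary distribution satisfies pi = pi * P, i.e.:
  pi_X = 1/3*pi_X + 1/3*pi_Y + 1/6*pi_Z + 1/3*pi_W + 5/12*pi_U
  pi_Y = 1/6*pi_X + 1/3*pi_Y + 1/12*pi_Z + 1/12*pi_W + 1/4*pi_U
  pi_Z = 1/12*pi_X + 1/12*pi_Y + 1/4*pi_Z + 1/6*pi_W + 1/12*pi_U
  pi_W = 1/6*pi_X + 1/12*pi_Y + 1/12*pi_Z + 1/3*pi_W + 1/6*pi_U
  pi_U = 1/4*pi_X + 1/6*pi_Y + 5/12*pi_Z + 1/12*pi_W + 1/12*pi_U
with normalization: pi_X + pi_Y + pi_Z + pi_W + pi_U = 1.

Using the first 4 balance equations plus normalization, the linear system A*pi = b is:
  [-2/3, 1/3, 1/6, 1/3, 5/12] . pi = 0
  [1/6, -2/3, 1/12, 1/12, 1/4] . pi = 0
  [1/12, 1/12, -3/4, 1/6, 1/12] . pi = 0
  [1/6, 1/12, 1/12, -2/3, 1/6] . pi = 0
  [1, 1, 1, 1, 1] . pi = 1

Solving yields:
  pi_X = 422/1279
  pi_Y = 2683/14069
  pi_Z = 1645/14069
  pi_W = 2381/14069
  pi_U = 2718/14069

Verification (pi * P):
  422/1279*1/3 + 2683/14069*1/3 + 1645/14069*1/6 + 2381/14069*1/3 + 2718/14069*5/12 = 422/1279 = pi_X  (ok)
  422/1279*1/6 + 2683/14069*1/3 + 1645/14069*1/12 + 2381/14069*1/12 + 2718/14069*1/4 = 2683/14069 = pi_Y  (ok)
  422/1279*1/12 + 2683/14069*1/12 + 1645/14069*1/4 + 2381/14069*1/6 + 2718/14069*1/12 = 1645/14069 = pi_Z  (ok)
  422/1279*1/6 + 2683/14069*1/12 + 1645/14069*1/12 + 2381/14069*1/3 + 2718/14069*1/6 = 2381/14069 = pi_W  (ok)
  422/1279*1/4 + 2683/14069*1/6 + 1645/14069*5/12 + 2381/14069*1/12 + 2718/14069*1/12 = 2718/14069 = pi_U  (ok)

Answer: 422/1279 2683/14069 1645/14069 2381/14069 2718/14069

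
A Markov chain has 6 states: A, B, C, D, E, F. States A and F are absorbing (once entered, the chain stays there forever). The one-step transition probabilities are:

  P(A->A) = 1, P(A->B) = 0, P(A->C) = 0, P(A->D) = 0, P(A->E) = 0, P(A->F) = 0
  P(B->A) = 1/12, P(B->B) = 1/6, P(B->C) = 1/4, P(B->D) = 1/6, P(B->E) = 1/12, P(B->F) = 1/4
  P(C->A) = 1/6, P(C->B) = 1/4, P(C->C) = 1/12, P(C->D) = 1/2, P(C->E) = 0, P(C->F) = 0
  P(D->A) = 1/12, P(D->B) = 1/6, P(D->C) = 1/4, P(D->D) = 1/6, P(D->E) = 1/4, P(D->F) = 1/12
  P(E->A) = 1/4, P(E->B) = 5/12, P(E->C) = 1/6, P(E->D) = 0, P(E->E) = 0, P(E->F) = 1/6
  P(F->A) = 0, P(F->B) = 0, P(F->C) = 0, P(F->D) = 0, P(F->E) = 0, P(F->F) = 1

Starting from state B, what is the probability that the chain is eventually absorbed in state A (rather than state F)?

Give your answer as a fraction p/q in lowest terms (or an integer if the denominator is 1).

Let a_i = P(absorbed in A | start in state i).
Boundary conditions: a_A = 1, a_F = 0.
For each transient state i, a_i = sum_j P(i->j) * a_j:
  a_B = 1/12*a_A + 1/6*a_B + 1/4*a_C + 1/6*a_D + 1/12*a_E + 1/4*a_F
  a_C = 1/6*a_A + 1/4*a_B + 1/12*a_C + 1/2*a_D + 0*a_E + 0*a_F
  a_D = 1/12*a_A + 1/6*a_B + 1/4*a_C + 1/6*a_D + 1/4*a_E + 1/12*a_F
  a_E = 1/4*a_A + 5/12*a_B + 1/6*a_C + 0*a_D + 0*a_E + 1/6*a_F

Substituting a_A = 1 and a_F = 0, rearrange to (I - Q) a = r where r[i] = P(i -> A):
  [5/6, -1/4, -1/6, -1/12] . (a_B, a_C, a_D, a_E) = 1/12
  [-1/4, 11/12, -1/2, 0] . (a_B, a_C, a_D, a_E) = 1/6
  [-1/6, -1/4, 5/6, -1/4] . (a_B, a_C, a_D, a_E) = 1/12
  [-5/12, -1/6, 0, 1] . (a_B, a_C, a_D, a_E) = 1/4

Solving yields:
  a_B = 781/1811
  a_C = 1055/1811
  a_D = 940/1811
  a_E = 954/1811

Starting state is B, so the absorption probability is a_B = 781/1811.

Answer: 781/1811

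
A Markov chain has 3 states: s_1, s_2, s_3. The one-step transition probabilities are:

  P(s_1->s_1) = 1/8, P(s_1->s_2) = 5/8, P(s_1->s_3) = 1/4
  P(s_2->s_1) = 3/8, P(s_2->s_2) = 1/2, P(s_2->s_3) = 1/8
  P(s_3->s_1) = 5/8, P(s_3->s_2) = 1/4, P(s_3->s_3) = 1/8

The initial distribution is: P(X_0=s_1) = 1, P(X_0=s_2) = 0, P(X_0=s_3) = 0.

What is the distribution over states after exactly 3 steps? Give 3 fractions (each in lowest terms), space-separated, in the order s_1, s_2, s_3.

Answer: 79/256 33/64 45/256

Derivation:
Propagating the distribution step by step (d_{t+1} = d_t * P):
d_0 = (s_1=1, s_2=0, s_3=0)
  d_1[s_1] = 1*1/8 + 0*3/8 + 0*5/8 = 1/8
  d_1[s_2] = 1*5/8 + 0*1/2 + 0*1/4 = 5/8
  d_1[s_3] = 1*1/4 + 0*1/8 + 0*1/8 = 1/4
d_1 = (s_1=1/8, s_2=5/8, s_3=1/4)
  d_2[s_1] = 1/8*1/8 + 5/8*3/8 + 1/4*5/8 = 13/32
  d_2[s_2] = 1/8*5/8 + 5/8*1/2 + 1/4*1/4 = 29/64
  d_2[s_3] = 1/8*1/4 + 5/8*1/8 + 1/4*1/8 = 9/64
d_2 = (s_1=13/32, s_2=29/64, s_3=9/64)
  d_3[s_1] = 13/32*1/8 + 29/64*3/8 + 9/64*5/8 = 79/256
  d_3[s_2] = 13/32*5/8 + 29/64*1/2 + 9/64*1/4 = 33/64
  d_3[s_3] = 13/32*1/4 + 29/64*1/8 + 9/64*1/8 = 45/256
d_3 = (s_1=79/256, s_2=33/64, s_3=45/256)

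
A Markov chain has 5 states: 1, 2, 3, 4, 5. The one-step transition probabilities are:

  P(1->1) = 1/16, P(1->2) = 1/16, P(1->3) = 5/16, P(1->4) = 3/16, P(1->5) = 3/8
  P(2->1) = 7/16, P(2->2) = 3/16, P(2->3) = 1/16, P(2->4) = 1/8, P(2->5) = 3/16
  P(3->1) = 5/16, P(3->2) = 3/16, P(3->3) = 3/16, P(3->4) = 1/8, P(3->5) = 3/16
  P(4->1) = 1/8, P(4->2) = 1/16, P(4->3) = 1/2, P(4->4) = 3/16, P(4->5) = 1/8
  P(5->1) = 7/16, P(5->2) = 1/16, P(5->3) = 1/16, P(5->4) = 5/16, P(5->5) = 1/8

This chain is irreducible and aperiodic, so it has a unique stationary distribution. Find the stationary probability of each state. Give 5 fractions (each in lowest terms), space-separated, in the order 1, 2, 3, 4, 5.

Answer: 1763/6976 4423/41856 10033/41856 4021/20928 2195/10464

Derivation:
The stationary distribution satisfies pi = pi * P, i.e.:
  pi_1 = 1/16*pi_1 + 7/16*pi_2 + 5/16*pi_3 + 1/8*pi_4 + 7/16*pi_5
  pi_2 = 1/16*pi_1 + 3/16*pi_2 + 3/16*pi_3 + 1/16*pi_4 + 1/16*pi_5
  pi_3 = 5/16*pi_1 + 1/16*pi_2 + 3/16*pi_3 + 1/2*pi_4 + 1/16*pi_5
  pi_4 = 3/16*pi_1 + 1/8*pi_2 + 1/8*pi_3 + 3/16*pi_4 + 5/16*pi_5
  pi_5 = 3/8*pi_1 + 3/16*pi_2 + 3/16*pi_3 + 1/8*pi_4 + 1/8*pi_5
with normalization: pi_1 + pi_2 + pi_3 + pi_4 + pi_5 = 1.

Using the first 4 balance equations plus normalization, the linear system A*pi = b is:
  [-15/16, 7/16, 5/16, 1/8, 7/16] . pi = 0
  [1/16, -13/16, 3/16, 1/16, 1/16] . pi = 0
  [5/16, 1/16, -13/16, 1/2, 1/16] . pi = 0
  [3/16, 1/8, 1/8, -13/16, 5/16] . pi = 0
  [1, 1, 1, 1, 1] . pi = 1

Solving yields:
  pi_1 = 1763/6976
  pi_2 = 4423/41856
  pi_3 = 10033/41856
  pi_4 = 4021/20928
  pi_5 = 2195/10464

Verification (pi * P):
  1763/6976*1/16 + 4423/41856*7/16 + 10033/41856*5/16 + 4021/20928*1/8 + 2195/10464*7/16 = 1763/6976 = pi_1  (ok)
  1763/6976*1/16 + 4423/41856*3/16 + 10033/41856*3/16 + 4021/20928*1/16 + 2195/10464*1/16 = 4423/41856 = pi_2  (ok)
  1763/6976*5/16 + 4423/41856*1/16 + 10033/41856*3/16 + 4021/20928*1/2 + 2195/10464*1/16 = 10033/41856 = pi_3  (ok)
  1763/6976*3/16 + 4423/41856*1/8 + 10033/41856*1/8 + 4021/20928*3/16 + 2195/10464*5/16 = 4021/20928 = pi_4  (ok)
  1763/6976*3/8 + 4423/41856*3/16 + 10033/41856*3/16 + 4021/20928*1/8 + 2195/10464*1/8 = 2195/10464 = pi_5  (ok)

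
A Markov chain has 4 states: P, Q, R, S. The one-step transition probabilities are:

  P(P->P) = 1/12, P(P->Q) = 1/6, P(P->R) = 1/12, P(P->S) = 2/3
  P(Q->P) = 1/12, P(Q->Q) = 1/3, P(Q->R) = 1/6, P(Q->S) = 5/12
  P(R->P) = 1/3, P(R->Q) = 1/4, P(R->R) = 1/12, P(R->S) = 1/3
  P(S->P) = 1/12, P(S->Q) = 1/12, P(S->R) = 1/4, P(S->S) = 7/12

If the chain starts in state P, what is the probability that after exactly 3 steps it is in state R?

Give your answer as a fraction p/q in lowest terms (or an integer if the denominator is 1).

Computing P^3 by repeated multiplication:
P^1 =
  P: [1/12, 1/6, 1/12, 2/3]
  Q: [1/12, 1/3, 1/6, 5/12]
  R: [1/3, 1/4, 1/12, 1/3]
  S: [1/12, 1/12, 1/4, 7/12]
P^2 =
  P: [5/48, 7/48, 5/24, 13/24]
  Q: [1/8, 29/144, 13/72, 71/144]
  R: [5/48, 3/16, 23/144, 79/144]
  S: [7/48, 11/72, 3/16, 37/72]
P^3 =
  P: [13/96, 47/288, 107/576, 33/64]
  Q: [37/288, 301/1728, 35/192, 445/864]
  R: [71/576, 143/864, 329/1728, 25/48]
  S: [25/192, 95/576, 157/864, 113/216]

(P^3)[P -> R] = 107/576

Answer: 107/576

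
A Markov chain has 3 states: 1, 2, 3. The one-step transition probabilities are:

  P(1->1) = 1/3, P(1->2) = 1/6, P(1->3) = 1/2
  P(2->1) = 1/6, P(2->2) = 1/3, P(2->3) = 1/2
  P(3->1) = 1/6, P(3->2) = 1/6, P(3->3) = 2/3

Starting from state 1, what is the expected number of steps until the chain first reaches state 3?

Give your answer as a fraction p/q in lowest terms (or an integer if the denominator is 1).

Let h_i = expected steps to first reach 3 from state i.
Boundary: h_3 = 0.
First-step equations for the other states:
  h_1 = 1 + 1/3*h_1 + 1/6*h_2 + 1/2*h_3
  h_2 = 1 + 1/6*h_1 + 1/3*h_2 + 1/2*h_3

Substituting h_3 = 0 and rearranging gives the linear system (I - Q) h = 1:
  [2/3, -1/6] . (h_1, h_2) = 1
  [-1/6, 2/3] . (h_1, h_2) = 1

Solving yields:
  h_1 = 2
  h_2 = 2

Starting state is 1, so the expected hitting time is h_1 = 2.

Answer: 2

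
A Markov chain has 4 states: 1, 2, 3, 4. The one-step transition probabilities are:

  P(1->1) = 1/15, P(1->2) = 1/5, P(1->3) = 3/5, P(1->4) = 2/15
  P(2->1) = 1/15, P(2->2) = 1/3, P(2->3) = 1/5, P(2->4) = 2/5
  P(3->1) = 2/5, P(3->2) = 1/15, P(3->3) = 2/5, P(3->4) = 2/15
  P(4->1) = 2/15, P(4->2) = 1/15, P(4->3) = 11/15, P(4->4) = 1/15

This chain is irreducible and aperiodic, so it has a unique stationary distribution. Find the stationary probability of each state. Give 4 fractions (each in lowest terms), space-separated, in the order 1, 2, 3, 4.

The stationary distribution satisfies pi = pi * P, i.e.:
  pi_1 = 1/15*pi_1 + 1/15*pi_2 + 2/5*pi_3 + 2/15*pi_4
  pi_2 = 1/5*pi_1 + 1/3*pi_2 + 1/15*pi_3 + 1/15*pi_4
  pi_3 = 3/5*pi_1 + 1/5*pi_2 + 2/5*pi_3 + 11/15*pi_4
  pi_4 = 2/15*pi_1 + 2/5*pi_2 + 2/15*pi_3 + 1/15*pi_4
with normalization: pi_1 + pi_2 + pi_3 + pi_4 = 1.

Using the first 3 balance equations plus normalization, the linear system A*pi = b is:
  [-14/15, 1/15, 2/5, 2/15] . pi = 0
  [1/5, -2/3, 1/15, 1/15] . pi = 0
  [3/5, 1/5, -3/5, 11/15] . pi = 0
  [1, 1, 1, 1] . pi = 1

Solving yields:
  pi_1 = 109/464
  pi_2 = 31/232
  pi_3 = 439/928
  pi_4 = 147/928

Verification (pi * P):
  109/464*1/15 + 31/232*1/15 + 439/928*2/5 + 147/928*2/15 = 109/464 = pi_1  (ok)
  109/464*1/5 + 31/232*1/3 + 439/928*1/15 + 147/928*1/15 = 31/232 = pi_2  (ok)
  109/464*3/5 + 31/232*1/5 + 439/928*2/5 + 147/928*11/15 = 439/928 = pi_3  (ok)
  109/464*2/15 + 31/232*2/5 + 439/928*2/15 + 147/928*1/15 = 147/928 = pi_4  (ok)

Answer: 109/464 31/232 439/928 147/928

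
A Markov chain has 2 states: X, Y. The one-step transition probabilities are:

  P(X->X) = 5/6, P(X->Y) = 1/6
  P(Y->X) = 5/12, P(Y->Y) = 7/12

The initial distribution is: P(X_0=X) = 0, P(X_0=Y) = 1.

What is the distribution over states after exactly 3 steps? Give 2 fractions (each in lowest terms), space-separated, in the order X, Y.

Answer: 1145/1728 583/1728

Derivation:
Propagating the distribution step by step (d_{t+1} = d_t * P):
d_0 = (X=0, Y=1)
  d_1[X] = 0*5/6 + 1*5/12 = 5/12
  d_1[Y] = 0*1/6 + 1*7/12 = 7/12
d_1 = (X=5/12, Y=7/12)
  d_2[X] = 5/12*5/6 + 7/12*5/12 = 85/144
  d_2[Y] = 5/12*1/6 + 7/12*7/12 = 59/144
d_2 = (X=85/144, Y=59/144)
  d_3[X] = 85/144*5/6 + 59/144*5/12 = 1145/1728
  d_3[Y] = 85/144*1/6 + 59/144*7/12 = 583/1728
d_3 = (X=1145/1728, Y=583/1728)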